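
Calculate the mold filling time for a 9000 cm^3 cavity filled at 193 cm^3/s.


Formula: t_fill = V_mold / Q_flow
t = 9000 cm^3 / 193 cm^3/s = 46.6321 s


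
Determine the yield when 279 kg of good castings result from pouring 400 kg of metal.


Formula: Casting Yield = (W_good / W_total) * 100
Yield = (279 kg / 400 kg) * 100 = 69.7500%


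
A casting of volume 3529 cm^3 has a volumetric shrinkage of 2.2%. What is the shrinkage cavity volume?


Formula: V_shrink = V_casting * shrinkage_pct / 100
V_shrink = 3529 cm^3 * 2.2 / 100 = 77.6380 cm^3


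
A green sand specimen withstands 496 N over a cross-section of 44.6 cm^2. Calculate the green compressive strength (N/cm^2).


Formula: Compressive Strength = Force / Area
Strength = 496 N / 44.6 cm^2 = 11.1211 N/cm^2

Answer: 11.1211 N/cm^2


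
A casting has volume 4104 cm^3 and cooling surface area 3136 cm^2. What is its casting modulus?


Formula: Casting Modulus M = V / A
M = 4104 cm^3 / 3136 cm^2 = 1.3087 cm


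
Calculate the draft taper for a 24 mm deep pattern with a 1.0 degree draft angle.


Formula: taper = depth * tan(draft_angle)
tan(1.0 deg) = 0.0174551
taper = 24 mm * 0.0174551 = 0.4189 mm


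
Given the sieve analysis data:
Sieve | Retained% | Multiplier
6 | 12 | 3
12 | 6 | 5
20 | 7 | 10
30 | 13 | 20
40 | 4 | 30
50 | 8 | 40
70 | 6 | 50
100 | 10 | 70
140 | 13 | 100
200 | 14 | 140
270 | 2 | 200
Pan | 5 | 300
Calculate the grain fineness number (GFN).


Formula: GFN = sum(pct * multiplier) / sum(pct)
sum(pct * multiplier) = 6996
sum(pct) = 100
GFN = 6996 / 100 = 69.96

Answer: 69.96


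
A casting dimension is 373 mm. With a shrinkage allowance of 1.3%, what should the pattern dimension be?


Formula: L_pattern = L_casting * (1 + shrinkage_rate/100)
Shrinkage factor = 1 + 1.3/100 = 1.013
L_pattern = 373 mm * 1.013 = 377.8490 mm

Answer: 377.8490 mm


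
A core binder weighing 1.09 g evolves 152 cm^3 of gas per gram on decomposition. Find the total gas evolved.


Formula: V_gas = W_binder * gas_evolution_rate
V = 1.09 g * 152 cm^3/g = 165.6800 cm^3

Final answer: 165.6800 cm^3


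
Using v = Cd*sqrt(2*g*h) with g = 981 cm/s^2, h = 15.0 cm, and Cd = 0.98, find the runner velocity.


Formula: v = Cd * sqrt(2 * g * h)  (Torricelli with discharge coefficient)
2*g*h = 2 * 981 * 15.0 = 29430.0 cm^2/s^2
sqrt(29430.0) = 171.55174 cm/s
v = 0.98 * 171.55174 = 168.1207 cm/s

Final answer: 168.1207 cm/s


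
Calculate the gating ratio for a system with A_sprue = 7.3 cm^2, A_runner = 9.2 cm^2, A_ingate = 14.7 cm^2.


Sprue:Runner:Ingate = 1 : 9.2/7.3 : 14.7/7.3 = 1:1.26:2.01

Final answer: 1:1.26:2.01


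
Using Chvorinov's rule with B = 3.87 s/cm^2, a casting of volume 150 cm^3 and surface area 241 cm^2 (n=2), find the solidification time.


Formula: t_s = B * (V/A)^n  (Chvorinov's rule, n=2)
Modulus M = V/A = 150/241 = 0.622407 cm
M^2 = 0.622407^2 = 0.387390 cm^2
t_s = 3.87 * 0.387390 = 1.4992 s

Answer: 1.4992 s


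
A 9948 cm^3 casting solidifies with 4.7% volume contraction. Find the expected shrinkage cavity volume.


Formula: V_shrink = V_casting * shrinkage_pct / 100
V_shrink = 9948 cm^3 * 4.7 / 100 = 467.5560 cm^3

Final answer: 467.5560 cm^3


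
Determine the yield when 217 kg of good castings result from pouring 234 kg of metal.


Formula: Casting Yield = (W_good / W_total) * 100
Yield = (217 kg / 234 kg) * 100 = 92.7350%

Final answer: 92.7350%


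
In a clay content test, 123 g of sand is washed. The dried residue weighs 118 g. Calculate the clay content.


Formula: Clay% = (W_total - W_washed) / W_total * 100
Clay mass = 123 - 118 = 5 g
Clay% = 5 / 123 * 100 = 4.0650%


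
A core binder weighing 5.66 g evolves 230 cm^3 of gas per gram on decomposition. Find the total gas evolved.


Formula: V_gas = W_binder * gas_evolution_rate
V = 5.66 g * 230 cm^3/g = 1301.8000 cm^3

Answer: 1301.8000 cm^3


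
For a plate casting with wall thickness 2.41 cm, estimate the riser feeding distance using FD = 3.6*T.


Formula: FD = 3.6 * T  (riser feeding-distance rule)
FD = 3.6 * 2.41 cm = 8.6760 cm

Final answer: 8.6760 cm


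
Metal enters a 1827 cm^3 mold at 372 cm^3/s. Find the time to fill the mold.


Formula: t_fill = V_mold / Q_flow
t = 1827 cm^3 / 372 cm^3/s = 4.9113 s

Answer: 4.9113 s


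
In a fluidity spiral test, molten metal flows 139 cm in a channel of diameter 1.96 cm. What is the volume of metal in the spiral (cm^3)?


Formula: V = pi * (d/2)^2 * L  (cylinder volume)
Radius = 1.96/2 = 0.98 cm
V = pi * 0.98^2 * 139 = 419.3888 cm^3


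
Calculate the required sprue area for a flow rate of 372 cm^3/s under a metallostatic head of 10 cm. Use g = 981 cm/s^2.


Formula: v = sqrt(2*g*h), A = Q/v
Velocity: v = sqrt(2 * 981 * 10) = sqrt(19620) = 140.0714 cm/s
Sprue area: A = Q / v = 372 / 140.0714 = 2.6558 cm^2

Answer: 2.6558 cm^2


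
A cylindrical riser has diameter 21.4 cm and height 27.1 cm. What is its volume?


Formula: V = pi * (D/2)^2 * H  (cylinder volume)
Radius = D/2 = 21.4/2 = 10.7 cm
V = pi * 10.7^2 * 27.1 = 9747.3536 cm^3

Answer: 9747.3536 cm^3


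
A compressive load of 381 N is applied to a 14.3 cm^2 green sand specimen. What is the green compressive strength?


Formula: Compressive Strength = Force / Area
Strength = 381 N / 14.3 cm^2 = 26.6434 N/cm^2

Final answer: 26.6434 N/cm^2


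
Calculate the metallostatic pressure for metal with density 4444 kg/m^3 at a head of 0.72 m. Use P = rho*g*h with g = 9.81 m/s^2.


Formula: P = rho * g * h
rho * g = 4444 * 9.81 = 43595.64 N/m^3
P = 43595.64 * 0.72 = 31388.8608 Pa

Final answer: 31388.8608 Pa


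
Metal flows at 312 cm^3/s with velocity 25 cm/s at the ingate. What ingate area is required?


Formula: A_ingate = Q / v  (continuity equation)
A = 312 cm^3/s / 25 cm/s = 12.4800 cm^2

Final answer: 12.4800 cm^2


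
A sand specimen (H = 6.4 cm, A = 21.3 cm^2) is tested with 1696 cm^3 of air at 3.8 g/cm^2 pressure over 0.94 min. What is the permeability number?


Formula: Permeability Number P = (V * H) / (p * A * t)
Numerator: V * H = 1696 * 6.4 = 10854.4
Denominator: p * A * t = 3.8 * 21.3 * 0.94 = 76.0836
P = 10854.4 / 76.0836 = 142.6641

Final answer: 142.6641


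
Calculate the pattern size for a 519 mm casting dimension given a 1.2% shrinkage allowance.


Formula: L_pattern = L_casting * (1 + shrinkage_rate/100)
Shrinkage factor = 1 + 1.2/100 = 1.012
L_pattern = 519 mm * 1.012 = 525.2280 mm


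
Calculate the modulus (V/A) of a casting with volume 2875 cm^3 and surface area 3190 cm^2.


Formula: Casting Modulus M = V / A
M = 2875 cm^3 / 3190 cm^2 = 0.9013 cm

Answer: 0.9013 cm


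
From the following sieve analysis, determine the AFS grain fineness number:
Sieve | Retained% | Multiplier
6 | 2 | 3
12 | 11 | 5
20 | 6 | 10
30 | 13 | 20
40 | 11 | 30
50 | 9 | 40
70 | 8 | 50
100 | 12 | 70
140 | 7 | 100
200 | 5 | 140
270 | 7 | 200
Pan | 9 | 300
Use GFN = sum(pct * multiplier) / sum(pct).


Formula: GFN = sum(pct * multiplier) / sum(pct)
sum(pct * multiplier) = 7811
sum(pct) = 100
GFN = 7811 / 100 = 78.11

Final answer: 78.11


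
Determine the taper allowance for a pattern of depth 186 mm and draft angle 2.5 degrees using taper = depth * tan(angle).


Formula: taper = depth * tan(draft_angle)
tan(2.5 deg) = 0.0436609
taper = 186 mm * 0.0436609 = 8.1209 mm

8.1209 mm


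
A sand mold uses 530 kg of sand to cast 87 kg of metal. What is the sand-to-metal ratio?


Formula: Sand-to-Metal Ratio = W_sand / W_metal
Ratio = 530 kg / 87 kg = 6.0920

Answer: 6.0920


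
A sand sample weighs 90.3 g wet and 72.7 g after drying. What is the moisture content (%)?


Formula: MC = (W_wet - W_dry) / W_wet * 100
Water mass = 90.3 - 72.7 = 17.6 g
MC = 17.6 / 90.3 * 100 = 19.4906%

Final answer: 19.4906%


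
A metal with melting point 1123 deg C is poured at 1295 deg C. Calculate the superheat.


Formula: Superheat = T_pour - T_melt
Superheat = 1295 - 1123 = 172 deg C

172 deg C


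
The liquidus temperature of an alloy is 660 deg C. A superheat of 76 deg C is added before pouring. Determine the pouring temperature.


Formula: T_pour = T_melt + Superheat
T_pour = 660 + 76 = 736 deg C

Final answer: 736 deg C


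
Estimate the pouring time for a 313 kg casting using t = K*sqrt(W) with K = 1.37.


Formula: t = K * sqrt(W)
sqrt(W) = sqrt(313) = 17.69181
t = 1.37 * 17.69181 = 24.2378 s

Final answer: 24.2378 s


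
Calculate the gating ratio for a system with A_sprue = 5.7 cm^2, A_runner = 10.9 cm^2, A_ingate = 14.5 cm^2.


Sprue:Runner:Ingate = 1 : 10.9/5.7 : 14.5/5.7 = 1:1.91:2.54

Answer: 1:1.91:2.54


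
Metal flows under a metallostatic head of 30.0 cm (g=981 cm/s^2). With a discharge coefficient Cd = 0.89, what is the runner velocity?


Formula: v = Cd * sqrt(2 * g * h)  (Torricelli with discharge coefficient)
2*g*h = 2 * 981 * 30.0 = 58860.0 cm^2/s^2
sqrt(58860.0) = 242.61080 cm/s
v = 0.89 * 242.61080 = 215.9236 cm/s

Final answer: 215.9236 cm/s


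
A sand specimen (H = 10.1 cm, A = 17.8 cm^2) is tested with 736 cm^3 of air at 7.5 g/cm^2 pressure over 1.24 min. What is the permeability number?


Formula: Permeability Number P = (V * H) / (p * A * t)
Numerator: V * H = 736 * 10.1 = 7433.6
Denominator: p * A * t = 7.5 * 17.8 * 1.24 = 165.54
P = 7433.6 / 165.54 = 44.9052


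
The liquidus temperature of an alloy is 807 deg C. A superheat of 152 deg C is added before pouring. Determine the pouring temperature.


Formula: T_pour = T_melt + Superheat
T_pour = 807 + 152 = 959 deg C


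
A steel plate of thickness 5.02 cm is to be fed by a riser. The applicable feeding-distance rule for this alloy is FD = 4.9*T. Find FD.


Formula: FD = 4.9 * T  (riser feeding-distance rule)
FD = 4.9 * 5.02 cm = 24.5980 cm


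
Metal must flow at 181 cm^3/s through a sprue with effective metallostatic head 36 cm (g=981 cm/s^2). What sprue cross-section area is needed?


Formula: v = sqrt(2*g*h), A = Q/v
Velocity: v = sqrt(2 * 981 * 36) = sqrt(70632) = 265.7668 cm/s
Sprue area: A = Q / v = 181 / 265.7668 = 0.6810 cm^2

Final answer: 0.6810 cm^2


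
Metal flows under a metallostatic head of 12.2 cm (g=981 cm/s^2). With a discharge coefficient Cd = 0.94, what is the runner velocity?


Formula: v = Cd * sqrt(2 * g * h)  (Torricelli with discharge coefficient)
2*g*h = 2 * 981 * 12.2 = 23936.4 cm^2/s^2
sqrt(23936.4) = 154.71393 cm/s
v = 0.94 * 154.71393 = 145.4311 cm/s

Answer: 145.4311 cm/s


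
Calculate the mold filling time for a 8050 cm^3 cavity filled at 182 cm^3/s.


Formula: t_fill = V_mold / Q_flow
t = 8050 cm^3 / 182 cm^3/s = 44.2308 s

Final answer: 44.2308 s


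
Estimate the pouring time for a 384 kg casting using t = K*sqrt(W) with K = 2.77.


Formula: t = K * sqrt(W)
sqrt(W) = sqrt(384) = 19.59592
t = 2.77 * 19.59592 = 54.2807 s


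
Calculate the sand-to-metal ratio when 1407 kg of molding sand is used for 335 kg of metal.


Formula: Sand-to-Metal Ratio = W_sand / W_metal
Ratio = 1407 kg / 335 kg = 4.2000


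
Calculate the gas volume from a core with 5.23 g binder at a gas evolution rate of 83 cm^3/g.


Formula: V_gas = W_binder * gas_evolution_rate
V = 5.23 g * 83 cm^3/g = 434.0900 cm^3


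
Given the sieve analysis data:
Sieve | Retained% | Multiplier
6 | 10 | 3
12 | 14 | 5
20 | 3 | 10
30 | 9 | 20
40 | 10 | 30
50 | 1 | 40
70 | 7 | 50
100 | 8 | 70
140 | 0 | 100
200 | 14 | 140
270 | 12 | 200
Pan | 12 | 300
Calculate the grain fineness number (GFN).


Formula: GFN = sum(pct * multiplier) / sum(pct)
sum(pct * multiplier) = 9520
sum(pct) = 100
GFN = 9520 / 100 = 95.20

Final answer: 95.20


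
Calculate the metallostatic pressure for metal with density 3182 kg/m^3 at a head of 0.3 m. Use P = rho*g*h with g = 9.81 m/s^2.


Formula: P = rho * g * h
rho * g = 3182 * 9.81 = 31215.42 N/m^3
P = 31215.42 * 0.3 = 9364.6260 Pa


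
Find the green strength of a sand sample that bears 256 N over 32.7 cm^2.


Formula: Compressive Strength = Force / Area
Strength = 256 N / 32.7 cm^2 = 7.8287 N/cm^2


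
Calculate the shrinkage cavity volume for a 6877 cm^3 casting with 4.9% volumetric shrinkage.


Formula: V_shrink = V_casting * shrinkage_pct / 100
V_shrink = 6877 cm^3 * 4.9 / 100 = 336.9730 cm^3

336.9730 cm^3


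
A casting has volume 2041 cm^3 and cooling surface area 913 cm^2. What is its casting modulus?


Formula: Casting Modulus M = V / A
M = 2041 cm^3 / 913 cm^2 = 2.2355 cm


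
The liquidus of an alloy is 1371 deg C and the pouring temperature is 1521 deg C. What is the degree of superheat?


Formula: Superheat = T_pour - T_melt
Superheat = 1521 - 1371 = 150 deg C


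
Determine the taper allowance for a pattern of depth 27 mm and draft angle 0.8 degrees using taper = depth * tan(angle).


Formula: taper = depth * tan(draft_angle)
tan(0.8 deg) = 0.0139635
taper = 27 mm * 0.0139635 = 0.3770 mm


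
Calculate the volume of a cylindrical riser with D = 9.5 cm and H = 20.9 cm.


Formula: V = pi * (D/2)^2 * H  (cylinder volume)
Radius = D/2 = 9.5/2 = 4.75 cm
V = pi * 4.75^2 * 20.9 = 1481.4377 cm^3

Answer: 1481.4377 cm^3


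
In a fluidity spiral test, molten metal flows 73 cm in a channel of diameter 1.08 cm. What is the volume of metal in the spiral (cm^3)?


Formula: V = pi * (d/2)^2 * L  (cylinder volume)
Radius = 1.08/2 = 0.54 cm
V = pi * 0.54^2 * 73 = 66.8745 cm^3

66.8745 cm^3


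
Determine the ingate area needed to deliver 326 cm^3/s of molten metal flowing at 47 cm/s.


Formula: A_ingate = Q / v  (continuity equation)
A = 326 cm^3/s / 47 cm/s = 6.9362 cm^2


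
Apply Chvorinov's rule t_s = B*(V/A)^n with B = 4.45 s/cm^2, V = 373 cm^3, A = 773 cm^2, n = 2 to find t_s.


Formula: t_s = B * (V/A)^n  (Chvorinov's rule, n=2)
Modulus M = V/A = 373/773 = 0.482536 cm
M^2 = 0.482536^2 = 0.232841 cm^2
t_s = 4.45 * 0.232841 = 1.0361 s

1.0361 s


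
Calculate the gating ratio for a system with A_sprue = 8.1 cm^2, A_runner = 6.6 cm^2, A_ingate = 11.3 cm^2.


Sprue:Runner:Ingate = 1 : 6.6/8.1 : 11.3/8.1 = 1:0.81:1.40


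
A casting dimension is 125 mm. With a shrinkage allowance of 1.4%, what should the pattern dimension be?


Formula: L_pattern = L_casting * (1 + shrinkage_rate/100)
Shrinkage factor = 1 + 1.4/100 = 1.014
L_pattern = 125 mm * 1.014 = 126.7500 mm

126.7500 mm


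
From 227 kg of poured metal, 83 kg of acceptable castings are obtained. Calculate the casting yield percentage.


Formula: Casting Yield = (W_good / W_total) * 100
Yield = (83 kg / 227 kg) * 100 = 36.5639%

Answer: 36.5639%


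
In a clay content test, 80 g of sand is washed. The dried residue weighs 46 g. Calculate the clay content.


Formula: Clay% = (W_total - W_washed) / W_total * 100
Clay mass = 80 - 46 = 34 g
Clay% = 34 / 80 * 100 = 42.5000%


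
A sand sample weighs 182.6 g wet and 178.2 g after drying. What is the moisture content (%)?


Formula: MC = (W_wet - W_dry) / W_wet * 100
Water mass = 182.6 - 178.2 = 4.4 g
MC = 4.4 / 182.6 * 100 = 2.4096%

2.4096%


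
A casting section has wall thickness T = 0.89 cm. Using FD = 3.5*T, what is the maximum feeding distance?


Formula: FD = 3.5 * T  (riser feeding-distance rule)
FD = 3.5 * 0.89 cm = 3.1150 cm


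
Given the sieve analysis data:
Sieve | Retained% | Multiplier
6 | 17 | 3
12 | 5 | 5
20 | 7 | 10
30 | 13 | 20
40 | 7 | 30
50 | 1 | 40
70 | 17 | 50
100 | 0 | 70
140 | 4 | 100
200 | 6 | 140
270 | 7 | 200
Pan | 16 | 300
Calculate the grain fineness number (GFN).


Formula: GFN = sum(pct * multiplier) / sum(pct)
sum(pct * multiplier) = 8946
sum(pct) = 100
GFN = 8946 / 100 = 89.46


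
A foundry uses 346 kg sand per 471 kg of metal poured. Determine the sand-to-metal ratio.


Formula: Sand-to-Metal Ratio = W_sand / W_metal
Ratio = 346 kg / 471 kg = 0.7346

0.7346


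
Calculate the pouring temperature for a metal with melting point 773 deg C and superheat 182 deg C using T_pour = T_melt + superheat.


Formula: T_pour = T_melt + Superheat
T_pour = 773 + 182 = 955 deg C


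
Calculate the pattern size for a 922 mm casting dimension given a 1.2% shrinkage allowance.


Formula: L_pattern = L_casting * (1 + shrinkage_rate/100)
Shrinkage factor = 1 + 1.2/100 = 1.012
L_pattern = 922 mm * 1.012 = 933.0640 mm

Final answer: 933.0640 mm


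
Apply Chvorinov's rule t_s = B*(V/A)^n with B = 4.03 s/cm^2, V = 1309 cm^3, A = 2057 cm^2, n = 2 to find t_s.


Formula: t_s = B * (V/A)^n  (Chvorinov's rule, n=2)
Modulus M = V/A = 1309/2057 = 0.636364 cm
M^2 = 0.636364^2 = 0.404959 cm^2
t_s = 4.03 * 0.404959 = 1.6320 s

1.6320 s


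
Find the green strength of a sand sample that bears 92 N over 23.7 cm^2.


Formula: Compressive Strength = Force / Area
Strength = 92 N / 23.7 cm^2 = 3.8819 N/cm^2

Answer: 3.8819 N/cm^2


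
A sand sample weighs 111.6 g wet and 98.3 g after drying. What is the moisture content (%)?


Formula: MC = (W_wet - W_dry) / W_wet * 100
Water mass = 111.6 - 98.3 = 13.3 g
MC = 13.3 / 111.6 * 100 = 11.9176%

11.9176%


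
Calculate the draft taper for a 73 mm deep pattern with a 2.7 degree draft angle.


Formula: taper = depth * tan(draft_angle)
tan(2.7 deg) = 0.0471588
taper = 73 mm * 0.0471588 = 3.4426 mm

3.4426 mm


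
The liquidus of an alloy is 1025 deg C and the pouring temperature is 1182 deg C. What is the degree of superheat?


Formula: Superheat = T_pour - T_melt
Superheat = 1182 - 1025 = 157 deg C

Answer: 157 deg C


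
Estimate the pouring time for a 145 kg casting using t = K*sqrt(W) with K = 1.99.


Formula: t = K * sqrt(W)
sqrt(W) = sqrt(145) = 12.04159
t = 1.99 * 12.04159 = 23.9628 s

Final answer: 23.9628 s


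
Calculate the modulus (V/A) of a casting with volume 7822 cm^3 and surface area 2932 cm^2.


Formula: Casting Modulus M = V / A
M = 7822 cm^3 / 2932 cm^2 = 2.6678 cm

2.6678 cm


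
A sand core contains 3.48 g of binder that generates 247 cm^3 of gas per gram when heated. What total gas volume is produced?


Formula: V_gas = W_binder * gas_evolution_rate
V = 3.48 g * 247 cm^3/g = 859.5600 cm^3

859.5600 cm^3


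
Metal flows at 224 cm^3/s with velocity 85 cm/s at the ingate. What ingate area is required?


Formula: A_ingate = Q / v  (continuity equation)
A = 224 cm^3/s / 85 cm/s = 2.6353 cm^2

Final answer: 2.6353 cm^2


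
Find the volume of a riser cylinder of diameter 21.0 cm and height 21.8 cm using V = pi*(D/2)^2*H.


Formula: V = pi * (D/2)^2 * H  (cylinder volume)
Radius = D/2 = 21.0/2 = 10.5 cm
V = pi * 10.5^2 * 21.8 = 7550.6609 cm^3

7550.6609 cm^3


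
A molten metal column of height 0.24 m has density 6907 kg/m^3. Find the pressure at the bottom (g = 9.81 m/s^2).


Formula: P = rho * g * h
rho * g = 6907 * 9.81 = 67757.67 N/m^3
P = 67757.67 * 0.24 = 16261.8408 Pa

16261.8408 Pa


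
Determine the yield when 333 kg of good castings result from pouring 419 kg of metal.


Formula: Casting Yield = (W_good / W_total) * 100
Yield = (333 kg / 419 kg) * 100 = 79.4749%


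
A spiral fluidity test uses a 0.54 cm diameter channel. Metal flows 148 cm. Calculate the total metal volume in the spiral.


Formula: V = pi * (d/2)^2 * L  (cylinder volume)
Radius = 0.54/2 = 0.27 cm
V = pi * 0.27^2 * 148 = 33.8953 cm^3

Final answer: 33.8953 cm^3


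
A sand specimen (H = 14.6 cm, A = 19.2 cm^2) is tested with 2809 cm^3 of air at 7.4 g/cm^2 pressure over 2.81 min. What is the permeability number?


Formula: Permeability Number P = (V * H) / (p * A * t)
Numerator: V * H = 2809 * 14.6 = 41011.4
Denominator: p * A * t = 7.4 * 19.2 * 2.81 = 399.2448
P = 41011.4 / 399.2448 = 102.7224

Final answer: 102.7224


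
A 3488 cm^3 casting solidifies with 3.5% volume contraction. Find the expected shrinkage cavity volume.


Formula: V_shrink = V_casting * shrinkage_pct / 100
V_shrink = 3488 cm^3 * 3.5 / 100 = 122.0800 cm^3

Final answer: 122.0800 cm^3


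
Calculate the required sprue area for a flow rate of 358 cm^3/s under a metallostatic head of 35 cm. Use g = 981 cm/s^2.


Formula: v = sqrt(2*g*h), A = Q/v
Velocity: v = sqrt(2 * 981 * 35) = sqrt(68670) = 262.0496 cm/s
Sprue area: A = Q / v = 358 / 262.0496 = 1.3662 cm^2


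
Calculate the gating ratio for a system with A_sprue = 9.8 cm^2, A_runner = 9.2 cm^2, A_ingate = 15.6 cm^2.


Sprue:Runner:Ingate = 1 : 9.2/9.8 : 15.6/9.8 = 1:0.94:1.59

1:0.94:1.59


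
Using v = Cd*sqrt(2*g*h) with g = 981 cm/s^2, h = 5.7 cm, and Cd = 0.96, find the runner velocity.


Formula: v = Cd * sqrt(2 * g * h)  (Torricelli with discharge coefficient)
2*g*h = 2 * 981 * 5.7 = 11183.4 cm^2/s^2
sqrt(11183.4) = 105.75160 cm/s
v = 0.96 * 105.75160 = 101.5215 cm/s

101.5215 cm/s


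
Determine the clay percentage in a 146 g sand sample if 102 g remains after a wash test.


Formula: Clay% = (W_total - W_washed) / W_total * 100
Clay mass = 146 - 102 = 44 g
Clay% = 44 / 146 * 100 = 30.1370%

Answer: 30.1370%


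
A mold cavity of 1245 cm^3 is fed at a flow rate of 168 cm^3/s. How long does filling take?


Formula: t_fill = V_mold / Q_flow
t = 1245 cm^3 / 168 cm^3/s = 7.4107 s

Answer: 7.4107 s


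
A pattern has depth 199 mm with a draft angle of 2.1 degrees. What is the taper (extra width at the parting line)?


Formula: taper = depth * tan(draft_angle)
tan(2.1 deg) = 0.0366683
taper = 199 mm * 0.0366683 = 7.2970 mm

Answer: 7.2970 mm


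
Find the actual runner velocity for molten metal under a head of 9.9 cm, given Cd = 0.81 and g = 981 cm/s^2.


Formula: v = Cd * sqrt(2 * g * h)  (Torricelli with discharge coefficient)
2*g*h = 2 * 981 * 9.9 = 19423.8 cm^2/s^2
sqrt(19423.8) = 139.36929 cm/s
v = 0.81 * 139.36929 = 112.8891 cm/s

Final answer: 112.8891 cm/s


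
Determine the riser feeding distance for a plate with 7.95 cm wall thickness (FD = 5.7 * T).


Formula: FD = 5.7 * T  (riser feeding-distance rule)
FD = 5.7 * 7.95 cm = 45.3150 cm


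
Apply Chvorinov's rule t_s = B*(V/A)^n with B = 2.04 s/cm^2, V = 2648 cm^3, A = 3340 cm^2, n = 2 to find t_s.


Formula: t_s = B * (V/A)^n  (Chvorinov's rule, n=2)
Modulus M = V/A = 2648/3340 = 0.792814 cm
M^2 = 0.792814^2 = 0.628554 cm^2
t_s = 2.04 * 0.628554 = 1.2823 s

1.2823 s


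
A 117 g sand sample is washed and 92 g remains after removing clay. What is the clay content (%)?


Formula: Clay% = (W_total - W_washed) / W_total * 100
Clay mass = 117 - 92 = 25 g
Clay% = 25 / 117 * 100 = 21.3675%

Final answer: 21.3675%


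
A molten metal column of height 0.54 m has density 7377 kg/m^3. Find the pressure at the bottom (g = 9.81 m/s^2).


Formula: P = rho * g * h
rho * g = 7377 * 9.81 = 72368.37 N/m^3
P = 72368.37 * 0.54 = 39078.9198 Pa


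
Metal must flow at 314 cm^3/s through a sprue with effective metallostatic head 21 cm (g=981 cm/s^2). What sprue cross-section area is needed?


Formula: v = sqrt(2*g*h), A = Q/v
Velocity: v = sqrt(2 * 981 * 21) = sqrt(41202) = 202.9828 cm/s
Sprue area: A = Q / v = 314 / 202.9828 = 1.5469 cm^2

Answer: 1.5469 cm^2


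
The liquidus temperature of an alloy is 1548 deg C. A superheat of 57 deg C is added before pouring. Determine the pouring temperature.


Formula: T_pour = T_melt + Superheat
T_pour = 1548 + 57 = 1605 deg C

Answer: 1605 deg C


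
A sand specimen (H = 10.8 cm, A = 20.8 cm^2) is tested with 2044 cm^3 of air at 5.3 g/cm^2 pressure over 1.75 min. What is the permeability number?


Formula: Permeability Number P = (V * H) / (p * A * t)
Numerator: V * H = 2044 * 10.8 = 22075.2
Denominator: p * A * t = 5.3 * 20.8 * 1.75 = 192.92
P = 22075.2 / 192.92 = 114.4267

Answer: 114.4267


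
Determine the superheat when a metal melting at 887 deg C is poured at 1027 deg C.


Formula: Superheat = T_pour - T_melt
Superheat = 1027 - 887 = 140 deg C

Answer: 140 deg C


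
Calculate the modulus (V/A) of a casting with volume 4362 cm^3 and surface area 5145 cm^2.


Formula: Casting Modulus M = V / A
M = 4362 cm^3 / 5145 cm^2 = 0.8478 cm


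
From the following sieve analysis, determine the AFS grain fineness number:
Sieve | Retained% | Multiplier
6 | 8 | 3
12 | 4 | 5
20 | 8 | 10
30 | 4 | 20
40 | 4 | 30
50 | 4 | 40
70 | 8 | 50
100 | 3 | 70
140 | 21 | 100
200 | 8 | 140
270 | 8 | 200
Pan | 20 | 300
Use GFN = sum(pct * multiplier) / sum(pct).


Formula: GFN = sum(pct * multiplier) / sum(pct)
sum(pct * multiplier) = 11914
sum(pct) = 100
GFN = 11914 / 100 = 119.14


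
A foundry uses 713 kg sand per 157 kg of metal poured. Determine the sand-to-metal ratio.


Formula: Sand-to-Metal Ratio = W_sand / W_metal
Ratio = 713 kg / 157 kg = 4.5414

4.5414


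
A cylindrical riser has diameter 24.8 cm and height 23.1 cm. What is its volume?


Formula: V = pi * (D/2)^2 * H  (cylinder volume)
Radius = D/2 = 24.8/2 = 12.4 cm
V = pi * 12.4^2 * 23.1 = 11158.4847 cm^3

Answer: 11158.4847 cm^3


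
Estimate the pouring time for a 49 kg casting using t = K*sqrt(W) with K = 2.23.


Formula: t = K * sqrt(W)
sqrt(W) = sqrt(49) = 7.00000
t = 2.23 * 7.00000 = 15.6100 s

15.6100 s


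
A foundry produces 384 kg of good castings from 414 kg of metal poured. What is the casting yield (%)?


Formula: Casting Yield = (W_good / W_total) * 100
Yield = (384 kg / 414 kg) * 100 = 92.7536%

Final answer: 92.7536%


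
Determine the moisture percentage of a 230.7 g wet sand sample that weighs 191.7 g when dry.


Formula: MC = (W_wet - W_dry) / W_wet * 100
Water mass = 230.7 - 191.7 = 39.0 g
MC = 39.0 / 230.7 * 100 = 16.9051%


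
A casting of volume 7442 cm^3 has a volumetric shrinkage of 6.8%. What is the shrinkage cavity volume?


Formula: V_shrink = V_casting * shrinkage_pct / 100
V_shrink = 7442 cm^3 * 6.8 / 100 = 506.0560 cm^3

Answer: 506.0560 cm^3


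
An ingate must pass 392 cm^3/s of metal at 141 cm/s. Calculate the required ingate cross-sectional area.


Formula: A_ingate = Q / v  (continuity equation)
A = 392 cm^3/s / 141 cm/s = 2.7801 cm^2

Answer: 2.7801 cm^2


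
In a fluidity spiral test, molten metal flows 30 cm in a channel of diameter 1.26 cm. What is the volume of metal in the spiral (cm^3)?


Formula: V = pi * (d/2)^2 * L  (cylinder volume)
Radius = 1.26/2 = 0.63 cm
V = pi * 0.63^2 * 30 = 37.4069 cm^3

37.4069 cm^3


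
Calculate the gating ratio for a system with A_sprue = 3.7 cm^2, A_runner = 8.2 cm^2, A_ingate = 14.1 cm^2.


Sprue:Runner:Ingate = 1 : 8.2/3.7 : 14.1/3.7 = 1:2.22:3.81

Final answer: 1:2.22:3.81


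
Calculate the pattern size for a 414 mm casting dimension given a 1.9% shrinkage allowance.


Formula: L_pattern = L_casting * (1 + shrinkage_rate/100)
Shrinkage factor = 1 + 1.9/100 = 1.019
L_pattern = 414 mm * 1.019 = 421.8660 mm

421.8660 mm


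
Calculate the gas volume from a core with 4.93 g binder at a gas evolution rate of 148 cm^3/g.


Formula: V_gas = W_binder * gas_evolution_rate
V = 4.93 g * 148 cm^3/g = 729.6400 cm^3

Answer: 729.6400 cm^3


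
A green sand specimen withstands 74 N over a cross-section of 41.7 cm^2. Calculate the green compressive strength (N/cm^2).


Formula: Compressive Strength = Force / Area
Strength = 74 N / 41.7 cm^2 = 1.7746 N/cm^2

Final answer: 1.7746 N/cm^2


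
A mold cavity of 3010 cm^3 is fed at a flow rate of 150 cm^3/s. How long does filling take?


Formula: t_fill = V_mold / Q_flow
t = 3010 cm^3 / 150 cm^3/s = 20.0667 s

Answer: 20.0667 s


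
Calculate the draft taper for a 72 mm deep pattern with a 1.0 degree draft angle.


Formula: taper = depth * tan(draft_angle)
tan(1.0 deg) = 0.0174551
taper = 72 mm * 0.0174551 = 1.2568 mm

Answer: 1.2568 mm


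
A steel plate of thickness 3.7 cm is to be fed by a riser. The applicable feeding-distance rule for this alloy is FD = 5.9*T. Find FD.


Formula: FD = 5.9 * T  (riser feeding-distance rule)
FD = 5.9 * 3.7 cm = 21.8300 cm

Final answer: 21.8300 cm


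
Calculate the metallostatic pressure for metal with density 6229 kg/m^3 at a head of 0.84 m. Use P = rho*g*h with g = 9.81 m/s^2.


Formula: P = rho * g * h
rho * g = 6229 * 9.81 = 61106.49 N/m^3
P = 61106.49 * 0.84 = 51329.4516 Pa

51329.4516 Pa


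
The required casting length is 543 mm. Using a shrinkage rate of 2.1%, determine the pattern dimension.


Formula: L_pattern = L_casting * (1 + shrinkage_rate/100)
Shrinkage factor = 1 + 2.1/100 = 1.021
L_pattern = 543 mm * 1.021 = 554.4030 mm

554.4030 mm


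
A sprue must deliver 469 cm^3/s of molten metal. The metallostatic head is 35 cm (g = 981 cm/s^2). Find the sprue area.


Formula: v = sqrt(2*g*h), A = Q/v
Velocity: v = sqrt(2 * 981 * 35) = sqrt(68670) = 262.0496 cm/s
Sprue area: A = Q / v = 469 / 262.0496 = 1.7897 cm^2


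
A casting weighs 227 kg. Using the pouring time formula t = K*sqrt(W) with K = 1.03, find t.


Formula: t = K * sqrt(W)
sqrt(W) = sqrt(227) = 15.06652
t = 1.03 * 15.06652 = 15.5185 s


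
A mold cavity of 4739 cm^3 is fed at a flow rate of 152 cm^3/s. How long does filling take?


Formula: t_fill = V_mold / Q_flow
t = 4739 cm^3 / 152 cm^3/s = 31.1776 s

Answer: 31.1776 s


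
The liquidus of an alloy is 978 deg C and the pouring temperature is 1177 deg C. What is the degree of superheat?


Formula: Superheat = T_pour - T_melt
Superheat = 1177 - 978 = 199 deg C


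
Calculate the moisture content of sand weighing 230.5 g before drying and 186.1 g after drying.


Formula: MC = (W_wet - W_dry) / W_wet * 100
Water mass = 230.5 - 186.1 = 44.4 g
MC = 44.4 / 230.5 * 100 = 19.2625%

Final answer: 19.2625%


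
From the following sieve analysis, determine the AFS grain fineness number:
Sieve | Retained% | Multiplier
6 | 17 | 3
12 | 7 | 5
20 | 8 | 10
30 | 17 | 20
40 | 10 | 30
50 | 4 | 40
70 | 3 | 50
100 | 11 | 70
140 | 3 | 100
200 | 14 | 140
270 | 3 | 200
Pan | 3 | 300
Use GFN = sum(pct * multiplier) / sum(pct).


Formula: GFN = sum(pct * multiplier) / sum(pct)
sum(pct * multiplier) = 5646
sum(pct) = 100
GFN = 5646 / 100 = 56.46


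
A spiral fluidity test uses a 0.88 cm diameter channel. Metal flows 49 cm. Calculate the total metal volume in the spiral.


Formula: V = pi * (d/2)^2 * L  (cylinder volume)
Radius = 0.88/2 = 0.44 cm
V = pi * 0.44^2 * 49 = 29.8024 cm^3

Final answer: 29.8024 cm^3


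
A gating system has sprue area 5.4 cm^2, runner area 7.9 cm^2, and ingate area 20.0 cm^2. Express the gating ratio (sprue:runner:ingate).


Sprue:Runner:Ingate = 1 : 7.9/5.4 : 20.0/5.4 = 1:1.46:3.70

Final answer: 1:1.46:3.70


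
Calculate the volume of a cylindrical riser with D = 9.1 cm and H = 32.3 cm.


Formula: V = pi * (D/2)^2 * H  (cylinder volume)
Radius = D/2 = 9.1/2 = 4.55 cm
V = pi * 4.55^2 * 32.3 = 2100.7539 cm^3

Answer: 2100.7539 cm^3


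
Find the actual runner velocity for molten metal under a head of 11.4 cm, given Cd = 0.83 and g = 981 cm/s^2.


Formula: v = Cd * sqrt(2 * g * h)  (Torricelli with discharge coefficient)
2*g*h = 2 * 981 * 11.4 = 22366.8 cm^2/s^2
sqrt(22366.8) = 149.55534 cm/s
v = 0.83 * 149.55534 = 124.1309 cm/s

Answer: 124.1309 cm/s


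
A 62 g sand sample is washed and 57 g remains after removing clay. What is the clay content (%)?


Formula: Clay% = (W_total - W_washed) / W_total * 100
Clay mass = 62 - 57 = 5 g
Clay% = 5 / 62 * 100 = 8.0645%

Final answer: 8.0645%


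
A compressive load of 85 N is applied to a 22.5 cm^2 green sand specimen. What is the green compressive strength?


Formula: Compressive Strength = Force / Area
Strength = 85 N / 22.5 cm^2 = 3.7778 N/cm^2

Final answer: 3.7778 N/cm^2


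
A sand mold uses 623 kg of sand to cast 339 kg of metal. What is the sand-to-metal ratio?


Formula: Sand-to-Metal Ratio = W_sand / W_metal
Ratio = 623 kg / 339 kg = 1.8378

Final answer: 1.8378


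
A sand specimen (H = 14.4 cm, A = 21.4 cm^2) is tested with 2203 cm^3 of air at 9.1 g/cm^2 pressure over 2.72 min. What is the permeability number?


Formula: Permeability Number P = (V * H) / (p * A * t)
Numerator: V * H = 2203 * 14.4 = 31723.2
Denominator: p * A * t = 9.1 * 21.4 * 2.72 = 529.6928
P = 31723.2 / 529.6928 = 59.8898

Answer: 59.8898


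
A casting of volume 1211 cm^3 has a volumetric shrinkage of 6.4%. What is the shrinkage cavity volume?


Formula: V_shrink = V_casting * shrinkage_pct / 100
V_shrink = 1211 cm^3 * 6.4 / 100 = 77.5040 cm^3

Final answer: 77.5040 cm^3


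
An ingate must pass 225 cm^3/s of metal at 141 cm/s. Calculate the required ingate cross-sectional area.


Formula: A_ingate = Q / v  (continuity equation)
A = 225 cm^3/s / 141 cm/s = 1.5957 cm^2

Answer: 1.5957 cm^2


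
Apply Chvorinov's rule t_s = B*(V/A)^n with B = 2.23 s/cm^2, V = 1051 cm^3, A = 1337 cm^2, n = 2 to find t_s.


Formula: t_s = B * (V/A)^n  (Chvorinov's rule, n=2)
Modulus M = V/A = 1051/1337 = 0.786088 cm
M^2 = 0.786088^2 = 0.617934 cm^2
t_s = 2.23 * 0.617934 = 1.3780 s


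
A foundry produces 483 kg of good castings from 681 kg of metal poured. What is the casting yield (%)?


Formula: Casting Yield = (W_good / W_total) * 100
Yield = (483 kg / 681 kg) * 100 = 70.9251%

Answer: 70.9251%


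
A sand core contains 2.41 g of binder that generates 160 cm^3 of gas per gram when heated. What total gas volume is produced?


Formula: V_gas = W_binder * gas_evolution_rate
V = 2.41 g * 160 cm^3/g = 385.6000 cm^3


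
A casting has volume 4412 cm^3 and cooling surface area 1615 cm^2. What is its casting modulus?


Formula: Casting Modulus M = V / A
M = 4412 cm^3 / 1615 cm^2 = 2.7319 cm

2.7319 cm


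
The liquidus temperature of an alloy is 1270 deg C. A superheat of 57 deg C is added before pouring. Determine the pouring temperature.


Formula: T_pour = T_melt + Superheat
T_pour = 1270 + 57 = 1327 deg C

Answer: 1327 deg C


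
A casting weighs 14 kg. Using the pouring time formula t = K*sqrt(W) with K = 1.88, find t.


Formula: t = K * sqrt(W)
sqrt(W) = sqrt(14) = 3.74166
t = 1.88 * 3.74166 = 7.0343 s

7.0343 s


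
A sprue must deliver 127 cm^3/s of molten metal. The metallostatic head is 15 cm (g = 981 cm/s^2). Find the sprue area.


Formula: v = sqrt(2*g*h), A = Q/v
Velocity: v = sqrt(2 * 981 * 15) = sqrt(29430) = 171.5517 cm/s
Sprue area: A = Q / v = 127 / 171.5517 = 0.7403 cm^2


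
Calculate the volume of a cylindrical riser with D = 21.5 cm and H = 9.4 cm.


Formula: V = pi * (D/2)^2 * H  (cylinder volume)
Radius = D/2 = 21.5/2 = 10.75 cm
V = pi * 10.75^2 * 9.4 = 3412.6728 cm^3

Final answer: 3412.6728 cm^3


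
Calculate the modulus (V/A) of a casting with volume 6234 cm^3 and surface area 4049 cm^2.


Formula: Casting Modulus M = V / A
M = 6234 cm^3 / 4049 cm^2 = 1.5396 cm


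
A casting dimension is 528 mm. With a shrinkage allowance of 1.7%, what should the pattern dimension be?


Formula: L_pattern = L_casting * (1 + shrinkage_rate/100)
Shrinkage factor = 1 + 1.7/100 = 1.017
L_pattern = 528 mm * 1.017 = 536.9760 mm

Answer: 536.9760 mm


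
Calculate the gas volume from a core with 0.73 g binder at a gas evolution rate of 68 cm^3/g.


Formula: V_gas = W_binder * gas_evolution_rate
V = 0.73 g * 68 cm^3/g = 49.6400 cm^3


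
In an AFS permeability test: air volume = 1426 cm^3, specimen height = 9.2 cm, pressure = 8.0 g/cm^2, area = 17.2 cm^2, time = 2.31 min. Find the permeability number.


Formula: Permeability Number P = (V * H) / (p * A * t)
Numerator: V * H = 1426 * 9.2 = 13119.2
Denominator: p * A * t = 8.0 * 17.2 * 2.31 = 317.856
P = 13119.2 / 317.856 = 41.2740

Final answer: 41.2740


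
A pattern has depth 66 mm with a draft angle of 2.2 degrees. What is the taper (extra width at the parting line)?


Formula: taper = depth * tan(draft_angle)
tan(2.2 deg) = 0.0384161
taper = 66 mm * 0.0384161 = 2.5355 mm

2.5355 mm


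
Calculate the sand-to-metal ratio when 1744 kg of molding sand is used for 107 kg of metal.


Formula: Sand-to-Metal Ratio = W_sand / W_metal
Ratio = 1744 kg / 107 kg = 16.2991


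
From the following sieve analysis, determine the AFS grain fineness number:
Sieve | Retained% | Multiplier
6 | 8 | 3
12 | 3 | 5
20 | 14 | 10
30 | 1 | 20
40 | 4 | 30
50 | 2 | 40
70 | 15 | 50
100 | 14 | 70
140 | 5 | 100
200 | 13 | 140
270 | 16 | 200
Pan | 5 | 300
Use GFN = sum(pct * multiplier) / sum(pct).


Formula: GFN = sum(pct * multiplier) / sum(pct)
sum(pct * multiplier) = 9149
sum(pct) = 100
GFN = 9149 / 100 = 91.49

Final answer: 91.49


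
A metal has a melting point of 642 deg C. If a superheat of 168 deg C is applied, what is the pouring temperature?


Formula: T_pour = T_melt + Superheat
T_pour = 642 + 168 = 810 deg C

Answer: 810 deg C


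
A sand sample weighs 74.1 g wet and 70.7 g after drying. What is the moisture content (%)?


Formula: MC = (W_wet - W_dry) / W_wet * 100
Water mass = 74.1 - 70.7 = 3.4 g
MC = 3.4 / 74.1 * 100 = 4.5884%


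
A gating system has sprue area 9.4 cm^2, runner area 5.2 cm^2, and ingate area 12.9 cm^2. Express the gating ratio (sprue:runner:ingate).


Sprue:Runner:Ingate = 1 : 5.2/9.4 : 12.9/9.4 = 1:0.55:1.37

1:0.55:1.37


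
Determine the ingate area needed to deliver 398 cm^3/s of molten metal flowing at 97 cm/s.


Formula: A_ingate = Q / v  (continuity equation)
A = 398 cm^3/s / 97 cm/s = 4.1031 cm^2

4.1031 cm^2


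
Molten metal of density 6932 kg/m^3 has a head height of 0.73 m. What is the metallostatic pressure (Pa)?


Formula: P = rho * g * h
rho * g = 6932 * 9.81 = 68002.92 N/m^3
P = 68002.92 * 0.73 = 49642.1316 Pa

49642.1316 Pa


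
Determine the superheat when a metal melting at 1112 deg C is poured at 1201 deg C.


Formula: Superheat = T_pour - T_melt
Superheat = 1201 - 1112 = 89 deg C

Final answer: 89 deg C


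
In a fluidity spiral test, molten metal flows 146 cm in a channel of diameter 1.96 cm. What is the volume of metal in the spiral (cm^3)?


Formula: V = pi * (d/2)^2 * L  (cylinder volume)
Radius = 1.96/2 = 0.98 cm
V = pi * 0.98^2 * 146 = 440.5091 cm^3


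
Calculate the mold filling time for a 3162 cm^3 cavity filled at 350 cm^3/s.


Formula: t_fill = V_mold / Q_flow
t = 3162 cm^3 / 350 cm^3/s = 9.0343 s

9.0343 s


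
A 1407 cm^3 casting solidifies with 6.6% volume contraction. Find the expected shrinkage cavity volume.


Formula: V_shrink = V_casting * shrinkage_pct / 100
V_shrink = 1407 cm^3 * 6.6 / 100 = 92.8620 cm^3

Final answer: 92.8620 cm^3


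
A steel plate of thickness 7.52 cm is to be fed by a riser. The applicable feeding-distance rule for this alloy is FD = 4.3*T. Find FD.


Formula: FD = 4.3 * T  (riser feeding-distance rule)
FD = 4.3 * 7.52 cm = 32.3360 cm

Answer: 32.3360 cm


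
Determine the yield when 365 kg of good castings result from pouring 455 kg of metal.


Formula: Casting Yield = (W_good / W_total) * 100
Yield = (365 kg / 455 kg) * 100 = 80.2198%

Answer: 80.2198%


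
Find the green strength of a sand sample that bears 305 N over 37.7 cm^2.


Formula: Compressive Strength = Force / Area
Strength = 305 N / 37.7 cm^2 = 8.0902 N/cm^2

Final answer: 8.0902 N/cm^2


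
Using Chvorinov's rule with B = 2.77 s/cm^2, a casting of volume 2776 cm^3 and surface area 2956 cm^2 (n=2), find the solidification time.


Formula: t_s = B * (V/A)^n  (Chvorinov's rule, n=2)
Modulus M = V/A = 2776/2956 = 0.939107 cm
M^2 = 0.939107^2 = 0.881922 cm^2
t_s = 2.77 * 0.881922 = 2.4429 s

Final answer: 2.4429 s


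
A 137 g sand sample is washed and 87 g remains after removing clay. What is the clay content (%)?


Formula: Clay% = (W_total - W_washed) / W_total * 100
Clay mass = 137 - 87 = 50 g
Clay% = 50 / 137 * 100 = 36.4964%

Final answer: 36.4964%


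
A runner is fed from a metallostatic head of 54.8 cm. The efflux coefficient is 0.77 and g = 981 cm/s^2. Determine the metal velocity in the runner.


Formula: v = Cd * sqrt(2 * g * h)  (Torricelli with discharge coefficient)
2*g*h = 2 * 981 * 54.8 = 107517.6 cm^2/s^2
sqrt(107517.6) = 327.89876 cm/s
v = 0.77 * 327.89876 = 252.4820 cm/s
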